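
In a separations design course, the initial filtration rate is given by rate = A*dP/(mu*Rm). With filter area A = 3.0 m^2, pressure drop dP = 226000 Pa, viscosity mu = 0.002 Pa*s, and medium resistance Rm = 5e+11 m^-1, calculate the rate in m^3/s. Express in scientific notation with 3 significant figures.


rate = A * dP / (mu * Rm)
rate = 3.0 * 226000 / (0.002 * 5e+11)
rate = 678000.0 / 1.000e+09
rate = 6.78e-04 m^3/s


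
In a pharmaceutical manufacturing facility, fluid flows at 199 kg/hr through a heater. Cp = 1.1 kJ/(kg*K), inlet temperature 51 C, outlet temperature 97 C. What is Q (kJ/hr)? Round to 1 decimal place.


Q = m_dot * Cp * (T2 - T1)
Q = 199 * 1.1 * (97 - 51)
Q = 199 * 1.1 * 46
Q = 10069.4 kJ/hr


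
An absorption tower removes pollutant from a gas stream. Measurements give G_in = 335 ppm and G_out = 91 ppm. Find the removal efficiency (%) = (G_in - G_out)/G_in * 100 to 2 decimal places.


Efficiency = (G_in - G_out) / G_in * 100%
Efficiency = (335 - 91) / 335 * 100
Efficiency = 244 / 335 * 100
Efficiency = 72.84%


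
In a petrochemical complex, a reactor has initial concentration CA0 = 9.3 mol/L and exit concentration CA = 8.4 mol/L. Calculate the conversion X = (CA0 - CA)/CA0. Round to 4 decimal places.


X = (CA0 - CA) / CA0
X = (9.3 - 8.4) / 9.3
X = 0.9 / 9.3
X = 0.0968


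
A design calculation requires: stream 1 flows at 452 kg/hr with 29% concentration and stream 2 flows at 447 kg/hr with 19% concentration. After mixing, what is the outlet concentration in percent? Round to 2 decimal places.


Mass balance on solute: F1*x1 + F2*x2 = F3*x3
F3 = F1 + F2 = 452 + 447 = 899 kg/hr
x3 = (F1*x1 + F2*x2)/F3
x3 = (452*0.29 + 447*0.19) / 899
x3 = 24.03%


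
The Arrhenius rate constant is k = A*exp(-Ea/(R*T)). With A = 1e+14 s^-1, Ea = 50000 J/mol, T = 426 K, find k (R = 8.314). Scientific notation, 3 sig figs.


k = A * exp(-Ea/(R*T))
k = 1e+14 * exp(-50000 / (8.314 * 426))
k = 1e+14 * exp(-14.117259)
k = 7.40e+07


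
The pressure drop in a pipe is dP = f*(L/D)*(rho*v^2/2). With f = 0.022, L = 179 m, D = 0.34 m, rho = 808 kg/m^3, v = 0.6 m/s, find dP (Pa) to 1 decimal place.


dP = f * (L/D) * (rho*v^2/2)
dP = 0.022 * (179/0.34) * (808*0.6^2/2)
L/D = 526.47058824
rho*v^2/2 = 808*0.36/2 = 145.44
dP = 0.022 * 526.47058824 * 145.44
dP = 1684.5 Pa


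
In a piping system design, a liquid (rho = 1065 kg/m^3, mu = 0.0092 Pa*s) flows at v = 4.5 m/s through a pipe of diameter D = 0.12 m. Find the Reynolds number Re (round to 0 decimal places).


Re = rho * v * D / mu
Re = 1065 * 4.5 * 0.12 / 0.0092
Re = 575.1 / 0.0092
Re = 62511


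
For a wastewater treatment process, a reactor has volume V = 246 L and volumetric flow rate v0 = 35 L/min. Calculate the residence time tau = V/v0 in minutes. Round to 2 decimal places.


tau = V / v0
tau = 246 / 35
tau = 7.03 min


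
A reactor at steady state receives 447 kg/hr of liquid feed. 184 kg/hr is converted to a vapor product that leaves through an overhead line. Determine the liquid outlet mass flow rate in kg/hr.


Steady-state mass balance on the main outlet: F_out = F_in - F_removed
F_out = 447 - 184
F_out = 263 kg/hr


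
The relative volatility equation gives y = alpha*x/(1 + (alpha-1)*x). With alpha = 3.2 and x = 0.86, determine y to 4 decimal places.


y = alpha*x / (1 + (alpha-1)*x)
y = 3.2*0.86 / (1 + (3.2-1)*0.86)
y = 2.752 / (1 + 1.892)
y = 2.752 / 2.892
y = 0.9516


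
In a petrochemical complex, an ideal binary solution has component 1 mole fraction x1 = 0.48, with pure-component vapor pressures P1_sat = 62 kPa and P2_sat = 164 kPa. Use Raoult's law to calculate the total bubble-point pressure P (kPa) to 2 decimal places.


P = x1*P1_sat + x2*P2_sat
x2 = 1 - x1 = 1 - 0.48 = 0.52
P = 0.48*62 + 0.52*164
P = 29.76 + 85.28
P = 115.04 kPa


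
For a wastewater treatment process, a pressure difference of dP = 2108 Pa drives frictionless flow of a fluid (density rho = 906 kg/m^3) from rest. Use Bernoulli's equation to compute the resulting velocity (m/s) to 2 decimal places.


v = sqrt(2*dP/rho)
v = sqrt(2*2108/906)
v = sqrt(4.653422)
v = 2.16 m/s


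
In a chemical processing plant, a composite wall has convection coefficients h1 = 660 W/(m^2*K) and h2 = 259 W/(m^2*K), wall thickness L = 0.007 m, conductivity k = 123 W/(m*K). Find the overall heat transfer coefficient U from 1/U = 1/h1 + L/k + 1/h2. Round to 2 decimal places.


1/U = 1/h1 + L/k + 1/h2
1/U = 1/660 + 0.007/123 + 1/259
1/U = 0.0015151515 + 5.69106e-05 + 0.0038610039
1/U = 0.005433066
U = 184.06 W/(m^2*K)


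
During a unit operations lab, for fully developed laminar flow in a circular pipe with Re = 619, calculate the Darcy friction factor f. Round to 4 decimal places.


f = 64 / Re
f = 64 / 619
f = 0.1034


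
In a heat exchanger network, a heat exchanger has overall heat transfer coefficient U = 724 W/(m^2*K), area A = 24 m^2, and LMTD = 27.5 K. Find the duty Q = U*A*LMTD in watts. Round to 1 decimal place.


Q = U * A * LMTD
Q = 724 * 24 * 27.5
Q = 477840.0 W


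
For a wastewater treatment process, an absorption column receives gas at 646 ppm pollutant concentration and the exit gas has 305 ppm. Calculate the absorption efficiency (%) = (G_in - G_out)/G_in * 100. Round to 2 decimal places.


Efficiency = (G_in - G_out) / G_in * 100%
Efficiency = (646 - 305) / 646 * 100
Efficiency = 341 / 646 * 100
Efficiency = 52.79%


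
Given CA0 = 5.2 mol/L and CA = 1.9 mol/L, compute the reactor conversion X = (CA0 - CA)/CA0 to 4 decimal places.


X = (CA0 - CA) / CA0
X = (5.2 - 1.9) / 5.2
X = 3.3 / 5.2
X = 0.6346


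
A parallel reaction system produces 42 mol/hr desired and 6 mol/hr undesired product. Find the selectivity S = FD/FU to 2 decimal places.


S = desired product rate / undesired product rate
S = 42 / 6
S = 7.00


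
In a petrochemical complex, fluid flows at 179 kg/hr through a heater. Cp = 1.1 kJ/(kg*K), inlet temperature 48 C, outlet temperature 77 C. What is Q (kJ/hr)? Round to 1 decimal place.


Q = m_dot * Cp * (T2 - T1)
Q = 179 * 1.1 * (77 - 48)
Q = 179 * 1.1 * 29
Q = 5710.1 kJ/hr


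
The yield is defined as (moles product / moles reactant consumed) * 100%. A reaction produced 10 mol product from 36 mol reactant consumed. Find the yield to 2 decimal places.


Yield = (moles product / moles consumed) * 100%
Yield = (10 / 36) * 100
Yield = 0.2778 * 100
Yield = 27.78%


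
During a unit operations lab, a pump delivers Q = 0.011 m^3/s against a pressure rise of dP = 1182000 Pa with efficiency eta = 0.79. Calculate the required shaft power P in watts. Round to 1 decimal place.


P = Q * dP / eta
P = 0.011 * 1182000 / 0.79
P = 13002.0 / 0.79
P = 16458.2 W


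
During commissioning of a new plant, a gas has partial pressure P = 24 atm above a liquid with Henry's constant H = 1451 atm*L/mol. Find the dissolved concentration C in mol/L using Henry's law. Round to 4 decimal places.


C = P / H
C = 24 / 1451
C = 0.0165 mol/L


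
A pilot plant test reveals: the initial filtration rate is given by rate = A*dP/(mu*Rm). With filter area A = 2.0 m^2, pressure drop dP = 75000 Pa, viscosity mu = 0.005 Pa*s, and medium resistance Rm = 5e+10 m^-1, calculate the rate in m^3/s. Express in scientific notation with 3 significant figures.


rate = A * dP / (mu * Rm)
rate = 2.0 * 75000 / (0.005 * 5e+10)
rate = 150000.0 / 2.500e+08
rate = 6.00e-04 m^3/s


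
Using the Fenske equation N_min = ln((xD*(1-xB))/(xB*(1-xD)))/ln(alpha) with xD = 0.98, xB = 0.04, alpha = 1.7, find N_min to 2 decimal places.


N_min = ln((xD*(1-xB))/(xB*(1-xD))) / ln(alpha)
Numerator inside ln: 0.9408 / 0.0008 = 1176.0
ln(1176.0) = 7.069874
ln(alpha) = ln(1.7) = 0.530628
N_min = 7.069874 / 0.530628 = 13.32


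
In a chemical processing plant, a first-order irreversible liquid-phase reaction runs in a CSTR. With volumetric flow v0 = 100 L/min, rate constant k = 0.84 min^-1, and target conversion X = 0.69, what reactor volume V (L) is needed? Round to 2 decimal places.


V = v0 * X / (k * (1 - X))
V = 100 * 0.69 / (0.84 * (1 - 0.69))
V = 69.0 / (0.84 * 0.31)
V = 69.0 / 0.2604
V = 264.98 L


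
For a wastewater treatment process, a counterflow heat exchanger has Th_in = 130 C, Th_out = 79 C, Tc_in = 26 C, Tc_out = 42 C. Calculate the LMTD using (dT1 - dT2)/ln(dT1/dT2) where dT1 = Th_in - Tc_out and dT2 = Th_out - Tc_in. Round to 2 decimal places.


dT1 = Th_in - Tc_out = 130 - 42 = 88
dT2 = Th_out - Tc_in = 79 - 26 = 53
LMTD = (dT1 - dT2) / ln(dT1/dT2)
LMTD = (88 - 53) / ln(88/53)
LMTD = 69.03 K


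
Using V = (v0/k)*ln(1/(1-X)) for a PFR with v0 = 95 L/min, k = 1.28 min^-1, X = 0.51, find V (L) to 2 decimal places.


V = (v0/k) * ln(1/(1-X))
V = (95/1.28) * ln(1/(1-0.51))
V = 74.21875 * ln(2.040816)
V = 74.21875 * 0.71335
V = 52.94 L


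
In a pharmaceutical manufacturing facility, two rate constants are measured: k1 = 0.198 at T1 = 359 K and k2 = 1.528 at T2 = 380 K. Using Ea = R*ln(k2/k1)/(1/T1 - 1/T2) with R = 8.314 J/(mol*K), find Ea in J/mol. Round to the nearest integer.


Ea = R * ln(k2/k1) / (1/T1 - 1/T2)
ln(k2/k1) = ln(1.528/0.198) = 2.0434479
1/T1 - 1/T2 = 1/359 - 1/380 = 0.000153936373
Ea = 8.314 * 2.0434479 / 0.000153936373
Ea = 110365 J/mol


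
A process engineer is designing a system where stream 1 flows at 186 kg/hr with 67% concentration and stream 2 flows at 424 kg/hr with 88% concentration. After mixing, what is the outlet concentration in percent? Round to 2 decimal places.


Mass balance on solute: F1*x1 + F2*x2 = F3*x3
F3 = F1 + F2 = 186 + 424 = 610 kg/hr
x3 = (F1*x1 + F2*x2)/F3
x3 = (186*0.67 + 424*0.88) / 610
x3 = 81.60%


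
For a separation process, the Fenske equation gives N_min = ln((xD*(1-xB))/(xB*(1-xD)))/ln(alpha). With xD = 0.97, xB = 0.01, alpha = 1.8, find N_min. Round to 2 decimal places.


N_min = ln((xD*(1-xB))/(xB*(1-xD))) / ln(alpha)
Numerator inside ln: 0.9603 / 0.0003 = 3201.0
ln(3201.0) = 8.071219
ln(alpha) = ln(1.8) = 0.587787
N_min = 8.071219 / 0.587787 = 13.73


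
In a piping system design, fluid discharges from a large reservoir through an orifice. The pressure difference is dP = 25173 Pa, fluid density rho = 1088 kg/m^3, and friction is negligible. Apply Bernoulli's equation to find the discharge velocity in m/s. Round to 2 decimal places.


v = sqrt(2*dP/rho)
v = sqrt(2*25173/1088)
v = sqrt(46.273897)
v = 6.80 m/s


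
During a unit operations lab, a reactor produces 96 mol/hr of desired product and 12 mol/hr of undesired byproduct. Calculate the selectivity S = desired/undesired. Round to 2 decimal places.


S = desired product rate / undesired product rate
S = 96 / 12
S = 8.00


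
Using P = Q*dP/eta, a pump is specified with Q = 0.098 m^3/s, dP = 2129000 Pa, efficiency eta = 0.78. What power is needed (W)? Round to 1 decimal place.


P = Q * dP / eta
P = 0.098 * 2129000 / 0.78
P = 208642.0 / 0.78
P = 267489.7 W


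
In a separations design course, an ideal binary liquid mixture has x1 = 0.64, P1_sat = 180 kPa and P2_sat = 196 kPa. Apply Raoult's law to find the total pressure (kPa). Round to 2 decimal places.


P = x1*P1_sat + x2*P2_sat
x2 = 1 - x1 = 1 - 0.64 = 0.36
P = 0.64*180 + 0.36*196
P = 115.2 + 70.56
P = 185.76 kPa


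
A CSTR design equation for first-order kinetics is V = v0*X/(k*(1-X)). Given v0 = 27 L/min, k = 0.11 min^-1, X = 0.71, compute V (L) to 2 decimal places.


V = v0 * X / (k * (1 - X))
V = 27 * 0.71 / (0.11 * (1 - 0.71))
V = 19.17 / (0.11 * 0.29)
V = 19.17 / 0.0319
V = 600.94 L


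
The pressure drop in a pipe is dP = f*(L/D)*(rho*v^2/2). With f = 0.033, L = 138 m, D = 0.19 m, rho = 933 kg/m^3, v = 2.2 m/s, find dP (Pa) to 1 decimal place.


dP = f * (L/D) * (rho*v^2/2)
dP = 0.033 * (138/0.19) * (933*2.2^2/2)
L/D = 726.31578947
rho*v^2/2 = 933*4.84/2 = 2257.86
dP = 0.033 * 726.31578947 * 2257.86
dP = 54117.3 Pa


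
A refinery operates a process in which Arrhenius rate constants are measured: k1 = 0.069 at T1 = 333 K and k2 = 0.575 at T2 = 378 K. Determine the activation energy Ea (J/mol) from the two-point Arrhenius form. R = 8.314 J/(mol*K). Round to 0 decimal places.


Ea = R * ln(k2/k1) / (1/T1 - 1/T2)
ln(k2/k1) = ln(0.575/0.069) = 2.1202635
1/T1 - 1/T2 = 1/333 - 1/378 = 0.000357500358
Ea = 8.314 * 2.1202635 / 0.000357500358
Ea = 49309 J/mol


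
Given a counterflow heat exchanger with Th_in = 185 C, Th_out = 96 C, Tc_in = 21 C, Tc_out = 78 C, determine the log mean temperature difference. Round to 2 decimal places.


dT1 = Th_in - Tc_out = 185 - 78 = 107
dT2 = Th_out - Tc_in = 96 - 21 = 75
LMTD = (dT1 - dT2) / ln(dT1/dT2)
LMTD = (107 - 75) / ln(107/75)
LMTD = 90.05 K


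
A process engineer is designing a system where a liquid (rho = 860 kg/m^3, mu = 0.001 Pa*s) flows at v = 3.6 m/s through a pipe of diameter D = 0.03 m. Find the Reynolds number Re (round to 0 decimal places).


Re = rho * v * D / mu
Re = 860 * 3.6 * 0.03 / 0.001
Re = 92.88 / 0.001
Re = 92880


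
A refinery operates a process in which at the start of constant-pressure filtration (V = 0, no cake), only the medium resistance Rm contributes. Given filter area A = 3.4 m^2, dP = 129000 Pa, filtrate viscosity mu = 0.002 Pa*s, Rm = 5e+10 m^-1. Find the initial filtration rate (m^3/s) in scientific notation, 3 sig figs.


rate = A * dP / (mu * Rm)
rate = 3.4 * 129000 / (0.002 * 5e+10)
rate = 438600.0 / 1.000e+08
rate = 4.39e-03 m^3/s


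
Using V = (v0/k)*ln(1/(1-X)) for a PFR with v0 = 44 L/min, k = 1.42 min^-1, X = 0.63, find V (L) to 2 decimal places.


V = (v0/k) * ln(1/(1-X))
V = (44/1.42) * ln(1/(1-0.63))
V = 30.985915 * ln(2.702703)
V = 30.985915 * 0.994252
V = 30.81 L


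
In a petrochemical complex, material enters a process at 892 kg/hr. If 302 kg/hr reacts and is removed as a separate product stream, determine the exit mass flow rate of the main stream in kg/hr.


Steady-state mass balance on the main outlet: F_out = F_in - F_removed
F_out = 892 - 302
F_out = 590 kg/hr


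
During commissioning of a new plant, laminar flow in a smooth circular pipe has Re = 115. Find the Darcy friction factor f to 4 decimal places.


f = 64 / Re
f = 64 / 115
f = 0.5565


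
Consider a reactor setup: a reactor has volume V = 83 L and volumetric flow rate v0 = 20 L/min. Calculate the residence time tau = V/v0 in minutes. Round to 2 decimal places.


tau = V / v0
tau = 83 / 20
tau = 4.15 min


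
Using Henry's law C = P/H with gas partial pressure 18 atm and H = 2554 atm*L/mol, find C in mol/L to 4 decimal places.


C = P / H
C = 18 / 2554
C = 0.0070 mol/L


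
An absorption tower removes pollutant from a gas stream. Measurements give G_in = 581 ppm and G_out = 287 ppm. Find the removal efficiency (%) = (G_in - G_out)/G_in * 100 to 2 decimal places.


Efficiency = (G_in - G_out) / G_in * 100%
Efficiency = (581 - 287) / 581 * 100
Efficiency = 294 / 581 * 100
Efficiency = 50.60%


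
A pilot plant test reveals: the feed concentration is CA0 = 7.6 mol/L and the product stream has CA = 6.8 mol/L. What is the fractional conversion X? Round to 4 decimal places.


X = (CA0 - CA) / CA0
X = (7.6 - 6.8) / 7.6
X = 0.8 / 7.6
X = 0.1053


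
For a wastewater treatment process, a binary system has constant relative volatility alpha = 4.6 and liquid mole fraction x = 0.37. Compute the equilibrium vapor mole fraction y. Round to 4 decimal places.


y = alpha*x / (1 + (alpha-1)*x)
y = 4.6*0.37 / (1 + (4.6-1)*0.37)
y = 1.702 / (1 + 1.332)
y = 1.702 / 2.332
y = 0.7298


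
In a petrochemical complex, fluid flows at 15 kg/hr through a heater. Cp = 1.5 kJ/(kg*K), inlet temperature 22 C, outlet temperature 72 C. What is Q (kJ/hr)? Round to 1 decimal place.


Q = m_dot * Cp * (T2 - T1)
Q = 15 * 1.5 * (72 - 22)
Q = 15 * 1.5 * 50
Q = 1125.0 kJ/hr


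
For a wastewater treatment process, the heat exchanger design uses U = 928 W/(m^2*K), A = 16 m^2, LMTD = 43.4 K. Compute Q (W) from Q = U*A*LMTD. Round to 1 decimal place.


Q = U * A * LMTD
Q = 928 * 16 * 43.4
Q = 644403.2 W


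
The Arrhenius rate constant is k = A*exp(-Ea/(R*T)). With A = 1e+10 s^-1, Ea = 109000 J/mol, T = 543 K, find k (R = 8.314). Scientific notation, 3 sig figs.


k = A * exp(-Ea/(R*T))
k = 1e+10 * exp(-109000 / (8.314 * 543))
k = 1e+10 * exp(-24.144413)
k = 3.27e-01


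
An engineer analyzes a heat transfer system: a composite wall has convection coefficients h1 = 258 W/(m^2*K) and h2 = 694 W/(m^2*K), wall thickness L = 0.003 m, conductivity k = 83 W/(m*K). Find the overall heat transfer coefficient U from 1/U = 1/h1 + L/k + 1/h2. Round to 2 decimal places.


1/U = 1/h1 + L/k + 1/h2
1/U = 1/258 + 0.003/83 + 1/694
1/U = 0.003875969 + 3.61446e-05 + 0.0014409222
1/U = 0.0053530358
U = 186.81 W/(m^2*K)


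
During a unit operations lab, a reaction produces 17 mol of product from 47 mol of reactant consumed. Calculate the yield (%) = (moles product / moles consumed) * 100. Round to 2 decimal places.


Yield = (moles product / moles consumed) * 100%
Yield = (17 / 47) * 100
Yield = 0.3617 * 100
Yield = 36.17%


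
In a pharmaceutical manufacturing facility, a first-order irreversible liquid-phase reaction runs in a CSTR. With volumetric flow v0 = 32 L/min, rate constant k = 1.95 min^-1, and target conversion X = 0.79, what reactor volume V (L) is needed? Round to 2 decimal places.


V = v0 * X / (k * (1 - X))
V = 32 * 0.79 / (1.95 * (1 - 0.79))
V = 25.28 / (1.95 * 0.21)
V = 25.28 / 0.4095
V = 61.73 L


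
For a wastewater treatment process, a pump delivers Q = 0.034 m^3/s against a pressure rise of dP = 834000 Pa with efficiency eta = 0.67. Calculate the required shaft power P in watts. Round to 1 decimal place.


P = Q * dP / eta
P = 0.034 * 834000 / 0.67
P = 28356.0 / 0.67
P = 42322.4 W


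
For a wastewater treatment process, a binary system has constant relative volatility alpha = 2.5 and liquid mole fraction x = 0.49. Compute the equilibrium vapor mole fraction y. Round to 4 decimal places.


y = alpha*x / (1 + (alpha-1)*x)
y = 2.5*0.49 / (1 + (2.5-1)*0.49)
y = 1.225 / (1 + 0.735)
y = 1.225 / 1.735
y = 0.7061


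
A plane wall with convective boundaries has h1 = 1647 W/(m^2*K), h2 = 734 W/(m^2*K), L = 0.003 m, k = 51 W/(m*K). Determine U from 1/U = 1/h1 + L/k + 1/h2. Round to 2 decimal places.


1/U = 1/h1 + L/k + 1/h2
1/U = 1/1647 + 0.003/51 + 1/734
1/U = 0.0006071645 + 5.88235e-05 + 0.0013623978
1/U = 0.0020283858
U = 493.00 W/(m^2*K)


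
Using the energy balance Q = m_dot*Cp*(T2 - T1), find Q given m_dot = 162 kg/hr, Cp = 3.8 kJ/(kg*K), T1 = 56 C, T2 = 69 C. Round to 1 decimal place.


Q = m_dot * Cp * (T2 - T1)
Q = 162 * 3.8 * (69 - 56)
Q = 162 * 3.8 * 13
Q = 8002.8 kJ/hr


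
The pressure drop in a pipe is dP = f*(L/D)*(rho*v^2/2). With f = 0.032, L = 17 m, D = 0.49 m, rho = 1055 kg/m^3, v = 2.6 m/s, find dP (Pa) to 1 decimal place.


dP = f * (L/D) * (rho*v^2/2)
dP = 0.032 * (17/0.49) * (1055*2.6^2/2)
L/D = 34.69387755
rho*v^2/2 = 1055*6.76/2 = 3565.9
dP = 0.032 * 34.69387755 * 3565.9
dP = 3958.9 Pa


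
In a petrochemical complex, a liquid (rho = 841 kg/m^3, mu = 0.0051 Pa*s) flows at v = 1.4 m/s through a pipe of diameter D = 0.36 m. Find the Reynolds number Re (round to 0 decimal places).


Re = rho * v * D / mu
Re = 841 * 1.4 * 0.36 / 0.0051
Re = 423.864 / 0.0051
Re = 83111


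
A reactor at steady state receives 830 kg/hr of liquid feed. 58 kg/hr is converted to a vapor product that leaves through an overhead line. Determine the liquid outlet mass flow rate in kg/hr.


Steady-state mass balance on the main outlet: F_out = F_in - F_removed
F_out = 830 - 58
F_out = 772 kg/hr


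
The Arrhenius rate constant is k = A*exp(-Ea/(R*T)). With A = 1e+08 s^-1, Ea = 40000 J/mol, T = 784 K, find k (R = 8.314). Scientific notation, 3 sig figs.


k = A * exp(-Ea/(R*T))
k = 1e+08 * exp(-40000 / (8.314 * 784))
k = 1e+08 * exp(-6.136686)
k = 2.16e+05


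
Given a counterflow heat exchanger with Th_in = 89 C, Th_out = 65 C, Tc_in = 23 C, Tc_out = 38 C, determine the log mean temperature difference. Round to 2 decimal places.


dT1 = Th_in - Tc_out = 89 - 38 = 51
dT2 = Th_out - Tc_in = 65 - 23 = 42
LMTD = (dT1 - dT2) / ln(dT1/dT2)
LMTD = (51 - 42) / ln(51/42)
LMTD = 46.35 K


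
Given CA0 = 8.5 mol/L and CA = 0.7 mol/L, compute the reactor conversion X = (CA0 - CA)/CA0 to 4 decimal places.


X = (CA0 - CA) / CA0
X = (8.5 - 0.7) / 8.5
X = 7.8 / 8.5
X = 0.9176


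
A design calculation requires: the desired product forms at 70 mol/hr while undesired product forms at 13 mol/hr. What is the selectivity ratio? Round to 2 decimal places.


S = desired product rate / undesired product rate
S = 70 / 13
S = 5.38


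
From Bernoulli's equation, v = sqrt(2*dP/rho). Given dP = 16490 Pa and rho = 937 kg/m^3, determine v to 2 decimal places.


v = sqrt(2*dP/rho)
v = sqrt(2*16490/937)
v = sqrt(35.197439)
v = 5.93 m/s


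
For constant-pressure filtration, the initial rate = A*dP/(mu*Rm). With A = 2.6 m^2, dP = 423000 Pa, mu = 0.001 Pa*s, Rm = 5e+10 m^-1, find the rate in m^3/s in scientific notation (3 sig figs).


rate = A * dP / (mu * Rm)
rate = 2.6 * 423000 / (0.001 * 5e+10)
rate = 1099800.0 / 5.000e+07
rate = 2.20e-02 m^3/s


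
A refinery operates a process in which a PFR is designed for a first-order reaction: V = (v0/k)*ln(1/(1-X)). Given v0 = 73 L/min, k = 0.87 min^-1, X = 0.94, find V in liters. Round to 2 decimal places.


V = (v0/k) * ln(1/(1-X))
V = (73/0.87) * ln(1/(1-0.94))
V = 83.908046 * ln(16.666667)
V = 83.908046 * 2.813411
V = 236.07 L


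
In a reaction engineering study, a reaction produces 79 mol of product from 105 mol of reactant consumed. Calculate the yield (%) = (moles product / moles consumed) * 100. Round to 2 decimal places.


Yield = (moles product / moles consumed) * 100%
Yield = (79 / 105) * 100
Yield = 0.7524 * 100
Yield = 75.24%


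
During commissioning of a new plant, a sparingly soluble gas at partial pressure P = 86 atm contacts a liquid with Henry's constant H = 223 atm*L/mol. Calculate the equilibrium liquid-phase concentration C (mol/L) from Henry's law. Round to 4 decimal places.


C = P / H
C = 86 / 223
C = 0.3857 mol/L


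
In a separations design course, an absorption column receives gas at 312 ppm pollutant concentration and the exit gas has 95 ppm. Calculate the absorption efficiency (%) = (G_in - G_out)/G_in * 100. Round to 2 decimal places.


Efficiency = (G_in - G_out) / G_in * 100%
Efficiency = (312 - 95) / 312 * 100
Efficiency = 217 / 312 * 100
Efficiency = 69.55%


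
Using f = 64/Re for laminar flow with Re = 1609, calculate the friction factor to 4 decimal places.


f = 64 / Re
f = 64 / 1609
f = 0.0398


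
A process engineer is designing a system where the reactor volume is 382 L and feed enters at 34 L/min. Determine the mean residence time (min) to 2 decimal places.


tau = V / v0
tau = 382 / 34
tau = 11.24 min


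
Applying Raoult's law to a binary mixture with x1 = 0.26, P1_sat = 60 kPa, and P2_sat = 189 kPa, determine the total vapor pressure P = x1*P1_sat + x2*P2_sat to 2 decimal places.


P = x1*P1_sat + x2*P2_sat
x2 = 1 - x1 = 1 - 0.26 = 0.74
P = 0.26*60 + 0.74*189
P = 15.6 + 139.86
P = 155.46 kPa


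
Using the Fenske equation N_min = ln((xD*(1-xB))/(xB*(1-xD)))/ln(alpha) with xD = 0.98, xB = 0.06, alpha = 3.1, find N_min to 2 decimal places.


N_min = ln((xD*(1-xB))/(xB*(1-xD))) / ln(alpha)
Numerator inside ln: 0.9212 / 0.0012 = 767.666667
ln(767.666667) = 6.643356
ln(alpha) = ln(3.1) = 1.131402
N_min = 6.643356 / 1.131402 = 5.87


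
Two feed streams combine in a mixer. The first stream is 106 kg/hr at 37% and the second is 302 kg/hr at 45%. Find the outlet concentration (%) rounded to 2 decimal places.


Mass balance on solute: F1*x1 + F2*x2 = F3*x3
F3 = F1 + F2 = 106 + 302 = 408 kg/hr
x3 = (F1*x1 + F2*x2)/F3
x3 = (106*0.37 + 302*0.45) / 408
x3 = 42.92%


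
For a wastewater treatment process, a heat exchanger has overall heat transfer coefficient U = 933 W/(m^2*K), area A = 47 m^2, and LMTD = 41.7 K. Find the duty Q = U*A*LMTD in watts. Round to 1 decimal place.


Q = U * A * LMTD
Q = 933 * 47 * 41.7
Q = 1828586.7 W


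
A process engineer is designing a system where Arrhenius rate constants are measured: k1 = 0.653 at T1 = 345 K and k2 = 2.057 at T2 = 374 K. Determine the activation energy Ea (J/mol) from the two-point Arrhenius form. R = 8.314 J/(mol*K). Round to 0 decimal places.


Ea = R * ln(k2/k1) / (1/T1 - 1/T2)
ln(k2/k1) = ln(2.057/0.653) = 1.1474268
1/T1 - 1/T2 = 1/345 - 1/374 = 0.000224753933
Ea = 8.314 * 1.1474268 / 0.000224753933
Ea = 42445 J/mol


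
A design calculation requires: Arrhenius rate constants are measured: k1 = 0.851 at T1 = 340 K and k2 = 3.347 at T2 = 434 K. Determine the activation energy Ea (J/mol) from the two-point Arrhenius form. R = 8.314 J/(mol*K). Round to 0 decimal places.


Ea = R * ln(k2/k1) / (1/T1 - 1/T2)
ln(k2/k1) = ln(3.347/0.851) = 1.3694076
1/T1 - 1/T2 = 1/340 - 1/434 = 0.000637029005
Ea = 8.314 * 1.3694076 / 0.000637029005
Ea = 17872 J/mol


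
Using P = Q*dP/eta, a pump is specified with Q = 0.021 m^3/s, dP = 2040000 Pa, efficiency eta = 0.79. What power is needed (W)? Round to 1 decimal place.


P = Q * dP / eta
P = 0.021 * 2040000 / 0.79
P = 42840.0 / 0.79
P = 54227.8 W


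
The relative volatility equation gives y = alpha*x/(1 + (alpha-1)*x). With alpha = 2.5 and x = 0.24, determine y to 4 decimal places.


y = alpha*x / (1 + (alpha-1)*x)
y = 2.5*0.24 / (1 + (2.5-1)*0.24)
y = 0.6 / (1 + 0.36)
y = 0.6 / 1.36
y = 0.4412


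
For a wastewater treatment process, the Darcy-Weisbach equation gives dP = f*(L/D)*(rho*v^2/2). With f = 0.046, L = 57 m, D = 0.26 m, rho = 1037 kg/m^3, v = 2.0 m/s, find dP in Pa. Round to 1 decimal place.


dP = f * (L/D) * (rho*v^2/2)
dP = 0.046 * (57/0.26) * (1037*2.0^2/2)
L/D = 219.23076923
rho*v^2/2 = 1037*4.0/2 = 2074.0
dP = 0.046 * 219.23076923 * 2074.0
dP = 20915.5 Pa


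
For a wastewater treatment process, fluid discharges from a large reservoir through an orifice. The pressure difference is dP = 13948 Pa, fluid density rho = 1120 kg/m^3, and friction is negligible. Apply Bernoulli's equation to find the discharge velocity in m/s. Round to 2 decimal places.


v = sqrt(2*dP/rho)
v = sqrt(2*13948/1120)
v = sqrt(24.907143)
v = 4.99 m/s


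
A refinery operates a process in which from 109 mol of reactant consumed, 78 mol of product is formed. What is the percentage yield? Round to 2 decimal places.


Yield = (moles product / moles consumed) * 100%
Yield = (78 / 109) * 100
Yield = 0.7156 * 100
Yield = 71.56%


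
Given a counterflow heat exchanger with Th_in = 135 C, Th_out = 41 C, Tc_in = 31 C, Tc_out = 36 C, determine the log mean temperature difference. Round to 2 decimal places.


dT1 = Th_in - Tc_out = 135 - 36 = 99
dT2 = Th_out - Tc_in = 41 - 31 = 10
LMTD = (dT1 - dT2) / ln(dT1/dT2)
LMTD = (99 - 10) / ln(99/10)
LMTD = 38.82 K


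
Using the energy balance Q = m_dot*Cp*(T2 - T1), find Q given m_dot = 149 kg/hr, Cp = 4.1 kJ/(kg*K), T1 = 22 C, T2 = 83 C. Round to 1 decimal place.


Q = m_dot * Cp * (T2 - T1)
Q = 149 * 4.1 * (83 - 22)
Q = 149 * 4.1 * 61
Q = 37264.9 kJ/hr


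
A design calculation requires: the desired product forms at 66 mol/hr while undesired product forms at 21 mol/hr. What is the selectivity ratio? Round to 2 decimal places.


S = desired product rate / undesired product rate
S = 66 / 21
S = 3.14


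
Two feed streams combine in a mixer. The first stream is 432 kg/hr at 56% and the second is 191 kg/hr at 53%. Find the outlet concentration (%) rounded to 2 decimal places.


Mass balance on solute: F1*x1 + F2*x2 = F3*x3
F3 = F1 + F2 = 432 + 191 = 623 kg/hr
x3 = (F1*x1 + F2*x2)/F3
x3 = (432*0.56 + 191*0.53) / 623
x3 = 55.08%


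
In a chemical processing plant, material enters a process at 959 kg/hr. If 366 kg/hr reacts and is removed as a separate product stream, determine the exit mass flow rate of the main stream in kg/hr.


Steady-state mass balance on the main outlet: F_out = F_in - F_removed
F_out = 959 - 366
F_out = 593 kg/hr


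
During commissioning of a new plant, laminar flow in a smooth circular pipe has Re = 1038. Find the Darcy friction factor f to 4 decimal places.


f = 64 / Re
f = 64 / 1038
f = 0.0617


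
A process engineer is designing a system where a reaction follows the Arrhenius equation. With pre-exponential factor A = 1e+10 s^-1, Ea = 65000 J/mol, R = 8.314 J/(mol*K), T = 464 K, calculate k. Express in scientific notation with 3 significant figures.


k = A * exp(-Ea/(R*T))
k = 1e+10 * exp(-65000 / (8.314 * 464))
k = 1e+10 * exp(-16.849436)
k = 4.81e+02


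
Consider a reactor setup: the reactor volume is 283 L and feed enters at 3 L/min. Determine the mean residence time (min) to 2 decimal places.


tau = V / v0
tau = 283 / 3
tau = 94.33 min


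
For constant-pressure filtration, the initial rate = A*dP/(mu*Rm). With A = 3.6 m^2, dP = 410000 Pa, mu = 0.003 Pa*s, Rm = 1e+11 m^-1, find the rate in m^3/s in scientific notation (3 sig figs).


rate = A * dP / (mu * Rm)
rate = 3.6 * 410000 / (0.003 * 1e+11)
rate = 1476000.0 / 3.000e+08
rate = 4.92e-03 m^3/s


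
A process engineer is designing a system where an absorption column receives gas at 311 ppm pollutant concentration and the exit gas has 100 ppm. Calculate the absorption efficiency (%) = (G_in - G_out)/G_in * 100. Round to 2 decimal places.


Efficiency = (G_in - G_out) / G_in * 100%
Efficiency = (311 - 100) / 311 * 100
Efficiency = 211 / 311 * 100
Efficiency = 67.85%


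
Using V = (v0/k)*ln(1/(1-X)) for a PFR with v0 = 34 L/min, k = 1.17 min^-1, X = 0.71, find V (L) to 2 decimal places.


V = (v0/k) * ln(1/(1-X))
V = (34/1.17) * ln(1/(1-0.71))
V = 29.059829 * ln(3.448276)
V = 29.059829 * 1.237874
V = 35.97 L


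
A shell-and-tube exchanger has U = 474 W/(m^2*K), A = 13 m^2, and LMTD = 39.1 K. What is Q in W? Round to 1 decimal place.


Q = U * A * LMTD
Q = 474 * 13 * 39.1
Q = 240934.2 W


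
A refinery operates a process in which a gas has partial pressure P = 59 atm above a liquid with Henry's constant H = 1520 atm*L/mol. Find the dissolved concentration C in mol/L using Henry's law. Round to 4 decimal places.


C = P / H
C = 59 / 1520
C = 0.0388 mol/L


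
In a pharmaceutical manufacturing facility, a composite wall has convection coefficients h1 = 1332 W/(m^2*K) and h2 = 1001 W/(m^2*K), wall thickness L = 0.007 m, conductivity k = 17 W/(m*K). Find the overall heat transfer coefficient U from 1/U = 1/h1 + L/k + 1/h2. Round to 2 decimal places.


1/U = 1/h1 + L/k + 1/h2
1/U = 1/1332 + 0.007/17 + 1/1001
1/U = 0.0007507508 + 0.0004117647 + 0.000999001
1/U = 0.0021615165
U = 462.64 W/(m^2*K)


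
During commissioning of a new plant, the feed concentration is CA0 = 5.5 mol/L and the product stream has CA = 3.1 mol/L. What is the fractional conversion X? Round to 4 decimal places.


X = (CA0 - CA) / CA0
X = (5.5 - 3.1) / 5.5
X = 2.4 / 5.5
X = 0.4364


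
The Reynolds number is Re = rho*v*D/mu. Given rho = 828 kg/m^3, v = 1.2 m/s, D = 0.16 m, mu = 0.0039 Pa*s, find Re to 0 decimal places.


Re = rho * v * D / mu
Re = 828 * 1.2 * 0.16 / 0.0039
Re = 158.976 / 0.0039
Re = 40763


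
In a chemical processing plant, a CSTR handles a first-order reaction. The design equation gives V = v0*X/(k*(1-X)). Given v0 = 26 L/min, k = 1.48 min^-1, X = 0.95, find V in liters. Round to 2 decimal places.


V = v0 * X / (k * (1 - X))
V = 26 * 0.95 / (1.48 * (1 - 0.95))
V = 24.7 / (1.48 * 0.05)
V = 24.7 / 0.074
V = 333.78 L


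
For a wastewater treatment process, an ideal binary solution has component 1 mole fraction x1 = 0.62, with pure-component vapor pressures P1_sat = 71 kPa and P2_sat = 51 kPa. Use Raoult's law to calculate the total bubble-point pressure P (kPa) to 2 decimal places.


P = x1*P1_sat + x2*P2_sat
x2 = 1 - x1 = 1 - 0.62 = 0.38
P = 0.62*71 + 0.38*51
P = 44.02 + 19.38
P = 63.40 kPa


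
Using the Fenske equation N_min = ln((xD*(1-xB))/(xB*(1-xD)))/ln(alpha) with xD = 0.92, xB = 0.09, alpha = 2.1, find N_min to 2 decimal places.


N_min = ln((xD*(1-xB))/(xB*(1-xD))) / ln(alpha)
Numerator inside ln: 0.8372 / 0.0072 = 116.277778
ln(116.277778) = 4.755982
ln(alpha) = ln(2.1) = 0.741937
N_min = 4.755982 / 0.741937 = 6.41


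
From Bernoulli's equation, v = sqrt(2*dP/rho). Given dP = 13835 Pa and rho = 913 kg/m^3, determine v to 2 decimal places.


v = sqrt(2*dP/rho)
v = sqrt(2*13835/913)
v = sqrt(30.306681)
v = 5.51 m/s


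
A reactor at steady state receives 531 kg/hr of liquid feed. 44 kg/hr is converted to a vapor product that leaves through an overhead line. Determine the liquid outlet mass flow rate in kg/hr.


Steady-state mass balance on the main outlet: F_out = F_in - F_removed
F_out = 531 - 44
F_out = 487 kg/hr


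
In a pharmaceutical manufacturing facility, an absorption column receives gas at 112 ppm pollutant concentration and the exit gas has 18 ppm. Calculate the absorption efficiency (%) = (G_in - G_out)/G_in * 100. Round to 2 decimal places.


Efficiency = (G_in - G_out) / G_in * 100%
Efficiency = (112 - 18) / 112 * 100
Efficiency = 94 / 112 * 100
Efficiency = 83.93%


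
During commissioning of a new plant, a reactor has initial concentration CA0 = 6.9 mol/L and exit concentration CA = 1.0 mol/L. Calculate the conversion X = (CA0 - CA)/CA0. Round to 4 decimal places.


X = (CA0 - CA) / CA0
X = (6.9 - 1.0) / 6.9
X = 5.9 / 6.9
X = 0.8551


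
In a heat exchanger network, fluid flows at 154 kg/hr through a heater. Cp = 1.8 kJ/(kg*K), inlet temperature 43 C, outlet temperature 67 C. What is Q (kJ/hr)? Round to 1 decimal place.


Q = m_dot * Cp * (T2 - T1)
Q = 154 * 1.8 * (67 - 43)
Q = 154 * 1.8 * 24
Q = 6652.8 kJ/hr


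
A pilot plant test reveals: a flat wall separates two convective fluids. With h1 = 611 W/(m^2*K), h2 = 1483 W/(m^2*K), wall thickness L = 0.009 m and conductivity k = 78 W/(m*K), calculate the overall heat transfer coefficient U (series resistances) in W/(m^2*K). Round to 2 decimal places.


1/U = 1/h1 + L/k + 1/h2
1/U = 1/611 + 0.009/78 + 1/1483
1/U = 0.0016366612 + 0.0001153846 + 0.0006743088
1/U = 0.0024263546
U = 412.14 W/(m^2*K)


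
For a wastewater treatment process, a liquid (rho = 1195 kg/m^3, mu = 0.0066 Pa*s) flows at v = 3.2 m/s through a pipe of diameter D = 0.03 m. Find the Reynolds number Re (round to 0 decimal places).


Re = rho * v * D / mu
Re = 1195 * 3.2 * 0.03 / 0.0066
Re = 114.72 / 0.0066
Re = 17382


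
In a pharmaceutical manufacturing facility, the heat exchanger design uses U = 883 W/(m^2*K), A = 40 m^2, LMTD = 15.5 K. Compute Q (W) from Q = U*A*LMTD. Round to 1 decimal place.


Q = U * A * LMTD
Q = 883 * 40 * 15.5
Q = 547460.0 W


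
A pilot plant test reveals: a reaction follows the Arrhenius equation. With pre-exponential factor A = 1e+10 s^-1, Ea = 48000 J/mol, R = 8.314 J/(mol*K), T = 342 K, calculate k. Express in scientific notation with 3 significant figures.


k = A * exp(-Ea/(R*T))
k = 1e+10 * exp(-48000 / (8.314 * 342))
k = 1e+10 * exp(-16.88127)
k = 4.66e+02


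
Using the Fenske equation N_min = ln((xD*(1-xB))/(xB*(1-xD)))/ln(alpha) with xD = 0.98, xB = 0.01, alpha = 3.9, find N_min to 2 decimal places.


N_min = ln((xD*(1-xB))/(xB*(1-xD))) / ln(alpha)
Numerator inside ln: 0.9702 / 0.0002 = 4851.0
ln(4851.0) = 8.48694
ln(alpha) = ln(3.9) = 1.360977
N_min = 8.48694 / 1.360977 = 6.24


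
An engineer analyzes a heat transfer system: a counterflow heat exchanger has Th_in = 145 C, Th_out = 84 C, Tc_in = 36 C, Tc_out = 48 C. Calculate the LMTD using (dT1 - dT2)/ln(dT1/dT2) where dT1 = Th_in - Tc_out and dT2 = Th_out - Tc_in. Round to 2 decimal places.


dT1 = Th_in - Tc_out = 145 - 48 = 97
dT2 = Th_out - Tc_in = 84 - 36 = 48
LMTD = (dT1 - dT2) / ln(dT1/dT2)
LMTD = (97 - 48) / ln(97/48)
LMTD = 69.65 K


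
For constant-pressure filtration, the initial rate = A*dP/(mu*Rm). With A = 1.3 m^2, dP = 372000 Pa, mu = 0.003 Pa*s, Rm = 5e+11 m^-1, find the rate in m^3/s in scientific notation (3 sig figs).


rate = A * dP / (mu * Rm)
rate = 1.3 * 372000 / (0.003 * 5e+11)
rate = 483600.0 / 1.500e+09
rate = 3.22e-04 m^3/s


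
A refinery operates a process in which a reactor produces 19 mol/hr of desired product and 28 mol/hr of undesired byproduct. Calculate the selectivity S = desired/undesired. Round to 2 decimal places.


S = desired product rate / undesired product rate
S = 19 / 28
S = 0.68


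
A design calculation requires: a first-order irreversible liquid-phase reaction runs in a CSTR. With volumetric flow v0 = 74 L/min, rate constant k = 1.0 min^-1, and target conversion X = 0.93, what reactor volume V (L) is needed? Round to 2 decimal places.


V = v0 * X / (k * (1 - X))
V = 74 * 0.93 / (1.0 * (1 - 0.93))
V = 68.82 / (1.0 * 0.07)
V = 68.82 / 0.07
V = 983.14 L


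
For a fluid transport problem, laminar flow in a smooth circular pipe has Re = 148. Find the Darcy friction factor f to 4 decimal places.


f = 64 / Re
f = 64 / 148
f = 0.4324


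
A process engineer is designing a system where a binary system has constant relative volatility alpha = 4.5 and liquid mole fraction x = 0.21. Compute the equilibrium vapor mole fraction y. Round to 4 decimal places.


y = alpha*x / (1 + (alpha-1)*x)
y = 4.5*0.21 / (1 + (4.5-1)*0.21)
y = 0.945 / (1 + 0.735)
y = 0.945 / 1.735
y = 0.5447


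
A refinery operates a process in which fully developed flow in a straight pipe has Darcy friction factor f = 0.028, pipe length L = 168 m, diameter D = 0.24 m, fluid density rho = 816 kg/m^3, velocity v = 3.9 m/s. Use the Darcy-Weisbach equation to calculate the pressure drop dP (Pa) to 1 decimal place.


dP = f * (L/D) * (rho*v^2/2)
dP = 0.028 * (168/0.24) * (816*3.9^2/2)
L/D = 700.0
rho*v^2/2 = 816*15.21/2 = 6205.68
dP = 0.028 * 700.0 * 6205.68
dP = 121631.3 Pa


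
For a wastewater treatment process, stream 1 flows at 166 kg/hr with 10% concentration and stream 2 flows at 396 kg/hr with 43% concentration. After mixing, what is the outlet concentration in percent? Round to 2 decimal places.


Mass balance on solute: F1*x1 + F2*x2 = F3*x3
F3 = F1 + F2 = 166 + 396 = 562 kg/hr
x3 = (F1*x1 + F2*x2)/F3
x3 = (166*0.1 + 396*0.43) / 562
x3 = 33.25%


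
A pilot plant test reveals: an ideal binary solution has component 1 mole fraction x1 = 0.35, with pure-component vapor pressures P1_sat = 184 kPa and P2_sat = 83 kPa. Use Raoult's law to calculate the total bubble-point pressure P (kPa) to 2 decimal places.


P = x1*P1_sat + x2*P2_sat
x2 = 1 - x1 = 1 - 0.35 = 0.65
P = 0.35*184 + 0.65*83
P = 64.4 + 53.95
P = 118.35 kPa


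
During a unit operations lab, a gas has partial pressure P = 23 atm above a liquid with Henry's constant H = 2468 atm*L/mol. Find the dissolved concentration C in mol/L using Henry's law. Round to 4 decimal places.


C = P / H
C = 23 / 2468
C = 0.0093 mol/L


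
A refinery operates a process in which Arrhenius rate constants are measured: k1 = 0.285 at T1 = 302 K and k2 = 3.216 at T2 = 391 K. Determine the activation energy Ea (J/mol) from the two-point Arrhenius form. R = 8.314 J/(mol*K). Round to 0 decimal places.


Ea = R * ln(k2/k1) / (1/T1 - 1/T2)
ln(k2/k1) = ln(3.216/0.285) = 2.4234045
1/T1 - 1/T2 = 1/302 - 1/391 = 0.000753713521
Ea = 8.314 * 2.4234045 / 0.000753713521
Ea = 26732 J/mol


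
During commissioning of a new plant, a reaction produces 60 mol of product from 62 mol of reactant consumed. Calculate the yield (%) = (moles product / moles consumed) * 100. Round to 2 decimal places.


Yield = (moles product / moles consumed) * 100%
Yield = (60 / 62) * 100
Yield = 0.9677 * 100
Yield = 96.77%


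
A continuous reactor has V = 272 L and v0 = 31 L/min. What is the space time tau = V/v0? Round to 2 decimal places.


tau = V / v0
tau = 272 / 31
tau = 8.77 min


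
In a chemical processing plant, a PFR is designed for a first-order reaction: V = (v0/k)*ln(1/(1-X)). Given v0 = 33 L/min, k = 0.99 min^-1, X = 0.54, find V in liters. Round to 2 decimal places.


V = (v0/k) * ln(1/(1-X))
V = (33/0.99) * ln(1/(1-0.54))
V = 33.333333 * ln(2.173913)
V = 33.333333 * 0.776529
V = 25.88 L
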